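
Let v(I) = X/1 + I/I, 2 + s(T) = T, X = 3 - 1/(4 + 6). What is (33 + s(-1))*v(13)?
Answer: 117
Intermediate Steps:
X = 29/10 (X = 3 - 1/10 = 3 - 1*⅒ = 3 - ⅒ = 29/10 ≈ 2.9000)
s(T) = -2 + T
v(I) = 39/10 (v(I) = (29/10)/1 + I/I = (29/10)*1 + 1 = 29/10 + 1 = 39/10)
(33 + s(-1))*v(13) = (33 + (-2 - 1))*(39/10) = (33 - 3)*(39/10) = 30*(39/10) = 117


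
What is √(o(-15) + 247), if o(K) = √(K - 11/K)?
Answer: √(55575 + 15*I*√3210)/15 ≈ 15.717 + 0.12016*I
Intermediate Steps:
√(o(-15) + 247) = √(√(-15 - 11/(-15)) + 247) = √(√(-15 - 11*(-1/15)) + 247) = √(√(-15 + 11/15) + 247) = √(√(-214/15) + 247) = √(I*√3210/15 + 247) = √(247 + I*√3210/15)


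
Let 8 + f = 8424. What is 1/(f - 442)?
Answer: 1/7974 ≈ 0.00012541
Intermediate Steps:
f = 8416 (f = -8 + 8424 = 8416)
1/(f - 442) = 1/(8416 - 442) = 1/7974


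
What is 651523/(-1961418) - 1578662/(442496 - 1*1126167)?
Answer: 2650988681783/1340964605478 ≈ 1.9769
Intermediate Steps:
651523/(-1961418) - 1578662/(442496 - 1*1126167) = 651523*(-1/1961418) - 1578662/(442496 - 1126167) = -651523/1961418 - 1578662/(-683671) = -651523/1961418 - 1578662*(-1/683671) = -651523/1961418 + 1578662/683671 = 2650988681783/1340964605478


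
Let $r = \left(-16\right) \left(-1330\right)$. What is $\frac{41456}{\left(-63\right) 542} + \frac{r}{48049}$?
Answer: $- \frac{632646232}{820340577} \approx -0.7712$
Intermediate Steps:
$r = 21280$
$\frac{41456}{\left(-63\right) 542} + \frac{r}{48049} = \frac{41456}{\left(-63\right) 542} + \frac{21280}{48049} = \frac{41456}{-34146} + 21280 \cdot \frac{1}{48049} = 41456 \left(- \frac{1}{34146}\right) + \frac{21280}{48049} = - \frac{20728}{17073} + \frac{21280}{48049} = - \frac{632646232}{820340577}$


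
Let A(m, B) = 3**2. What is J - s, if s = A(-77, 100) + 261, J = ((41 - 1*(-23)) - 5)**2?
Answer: 3211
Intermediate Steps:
A(m, B) = 9
J = 3481 (J = ((41 + 23) - 5)**2 = (64 - 5)**2 = 59**2 = 3481)
s = 270 (s = 9 + 261 = 270)
J - s = 3481 - 1*270 = 3481 - 270 = 3211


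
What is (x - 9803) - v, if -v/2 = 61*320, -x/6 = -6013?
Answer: 65315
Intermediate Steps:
x = 36078 (x = -6*(-6013) = 36078)
v = -39040 (v = -122*320 = -2*19520 = -39040)
(x - 9803) - v = (36078 - 9803) - 1*(-39040) = 26275 + 39040 = 65315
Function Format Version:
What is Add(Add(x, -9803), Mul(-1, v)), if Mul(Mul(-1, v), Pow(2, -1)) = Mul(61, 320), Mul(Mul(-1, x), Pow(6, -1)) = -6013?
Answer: 65315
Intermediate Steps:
x = 36078 (x = Mul(-6, -6013) = 36078)
v = -39040 (v = Mul(-2, Mul(61, 320)) = Mul(-2, 19520) = -39040)
Add(Add(x, -9803), Mul(-1, v)) = Add(Add(36078, -9803), Mul(-1, -39040)) = Add(26275, 39040) = 65315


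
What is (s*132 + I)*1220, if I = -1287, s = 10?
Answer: 40260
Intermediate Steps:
(s*132 + I)*1220 = (10*132 - 1287)*1220 = (1320 - 1287)*1220 = 33*1220 = 40260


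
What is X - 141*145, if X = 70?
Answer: -20375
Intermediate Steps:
X - 141*145 = 70 - 141*145 = 70 - 20445 = -20375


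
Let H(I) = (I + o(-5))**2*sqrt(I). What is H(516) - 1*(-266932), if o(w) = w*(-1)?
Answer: 266932 + 542882*sqrt(129) ≈ 6.4329e+6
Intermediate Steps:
o(w) = -w
H(I) = sqrt(I)*(5 + I)**2 (H(I) = (I - 1*(-5))**2*sqrt(I) = (I + 5)**2*sqrt(I) = (5 + I)**2*sqrt(I) = sqrt(I)*(5 + I)**2)
H(516) - 1*(-266932) = sqrt(516)*(5 + 516)**2 - 1*(-266932) = (2*sqrt(129))*521**2 + 266932 = (2*sqrt(129))*271441 + 266932 = 542882*sqrt(129) + 266932 = 266932 + 542882*sqrt(129)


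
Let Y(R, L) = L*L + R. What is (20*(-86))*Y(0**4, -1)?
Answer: -1720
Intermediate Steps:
Y(R, L) = R + L**2 (Y(R, L) = L**2 + R = R + L**2)
(20*(-86))*Y(0**4, -1) = (20*(-86))*(0**4 + (-1)**2) = -1720*(0 + 1) = -1720*1 = -1720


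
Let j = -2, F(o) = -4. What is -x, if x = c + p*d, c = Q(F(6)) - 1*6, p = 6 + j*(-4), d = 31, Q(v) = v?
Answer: -424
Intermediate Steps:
p = 14 (p = 6 - 2*(-4) = 6 + 8 = 14)
c = -10 (c = -4 - 1*6 = -4 - 6 = -10)
x = 424 (x = -10 + 14*31 = -10 + 434 = 424)
-x = -1*424 = -424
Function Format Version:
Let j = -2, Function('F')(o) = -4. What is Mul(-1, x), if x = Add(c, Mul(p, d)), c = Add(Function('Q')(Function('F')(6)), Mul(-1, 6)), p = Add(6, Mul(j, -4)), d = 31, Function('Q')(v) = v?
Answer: -424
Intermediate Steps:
p = 14 (p = Add(6, Mul(-2, -4)) = Add(6, 8) = 14)
c = -10 (c = Add(-4, Mul(-1, 6)) = Add(-4, -6) = -10)
x = 424 (x = Add(-10, Mul(14, 31)) = Add(-10, 434) = 424)
Mul(-1, x) = Mul(-1, 424) = -424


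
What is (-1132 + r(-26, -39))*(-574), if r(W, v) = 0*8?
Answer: 649768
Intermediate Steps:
r(W, v) = 0
(-1132 + r(-26, -39))*(-574) = (-1132 + 0)*(-574) = -1132*(-574) = 649768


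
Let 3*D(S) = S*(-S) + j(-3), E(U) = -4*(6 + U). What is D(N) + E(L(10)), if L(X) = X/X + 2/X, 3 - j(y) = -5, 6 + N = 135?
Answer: -83597/15 ≈ -5573.1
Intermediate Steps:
N = 129 (N = -6 + 135 = 129)
j(y) = 8 (j(y) = 3 - 1*(-5) = 3 + 5 = 8)
L(X) = 1 + 2/X
E(U) = -24 - 4*U
D(S) = 8/3 - S²/3 (D(S) = (S*(-S) + 8)/3 = (-S² + 8)/3 = (8 - S²)/3 = 8/3 - S²/3)
D(N) + E(L(10)) = (8/3 - ⅓*129²) + (-24 - 4*(2 + 10)/10) = (8/3 - ⅓*16641) + (-24 - 2*12/5) = (8/3 - 5547) + (-24 - 4*6/5) = -16633/3 + (-24 - 24/5) = -16633/3 - 144/5 = -83597/15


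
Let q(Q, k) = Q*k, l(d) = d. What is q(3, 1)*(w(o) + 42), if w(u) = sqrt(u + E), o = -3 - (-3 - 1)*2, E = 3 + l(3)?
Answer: 126 + 3*sqrt(11) ≈ 135.95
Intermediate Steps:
E = 6 (E = 3 + 3 = 6)
o = 5 (o = -3 - (-4)*2 = -3 - 1*(-8) = -3 + 8 = 5)
w(u) = sqrt(6 + u) (w(u) = sqrt(u + 6) = sqrt(6 + u))
q(3, 1)*(w(o) + 42) = (3*1)*(sqrt(6 + 5) + 42) = 3*(sqrt(11) + 42) = 3*(42 + sqrt(11)) = 126 + 3*sqrt(11)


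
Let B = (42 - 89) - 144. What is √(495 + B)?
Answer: 4*√19 ≈ 17.436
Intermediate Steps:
B = -191 (B = -47 - 144 = -191)
√(495 + B) = √(495 - 191) = √304 = 4*√19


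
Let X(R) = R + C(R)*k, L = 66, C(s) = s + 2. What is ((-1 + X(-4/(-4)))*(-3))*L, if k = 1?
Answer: -594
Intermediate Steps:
C(s) = 2 + s
X(R) = 2 + 2*R (X(R) = R + (2 + R)*1 = R + (2 + R) = 2 + 2*R)
((-1 + X(-4/(-4)))*(-3))*L = ((-1 + (2 + 2*(-4/(-4))))*(-3))*66 = ((-1 + (2 + 2*(-4*(-¼))))*(-3))*66 = ((-1 + (2 + 2*1))*(-3))*66 = ((-1 + (2 + 2))*(-3))*66 = ((-1 + 4)*(-3))*66 = (3*(-3))*66 = -9*66 = -594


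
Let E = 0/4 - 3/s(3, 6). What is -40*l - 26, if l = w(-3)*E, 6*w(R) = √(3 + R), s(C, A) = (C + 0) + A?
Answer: -26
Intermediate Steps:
s(C, A) = A + C (s(C, A) = C + A = A + C)
w(R) = √(3 + R)/6
E = -⅓ (E = 0/4 - 3/(6 + 3) = 0*(¼) - 3/9 = 0 - 3*⅑ = 0 - ⅓ = -⅓ ≈ -0.33333)
l = 0 (l = (√(3 - 3)/6)*(-⅓) = (√0/6)*(-⅓) = ((⅙)*0)*(-⅓) = 0*(-⅓) = 0)
-40*l - 26 = -40*0 - 26 = 0 - 26 = -26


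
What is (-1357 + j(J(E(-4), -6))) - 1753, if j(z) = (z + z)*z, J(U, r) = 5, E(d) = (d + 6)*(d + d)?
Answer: -3060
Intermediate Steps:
E(d) = 2*d*(6 + d) (E(d) = (6 + d)*(2*d) = 2*d*(6 + d))
j(z) = 2*z² (j(z) = (2*z)*z = 2*z²)
(-1357 + j(J(E(-4), -6))) - 1753 = (-1357 + 2*5²) - 1753 = (-1357 + 2*25) - 1753 = (-1357 + 50) - 1753 = -1307 - 1753 = -3060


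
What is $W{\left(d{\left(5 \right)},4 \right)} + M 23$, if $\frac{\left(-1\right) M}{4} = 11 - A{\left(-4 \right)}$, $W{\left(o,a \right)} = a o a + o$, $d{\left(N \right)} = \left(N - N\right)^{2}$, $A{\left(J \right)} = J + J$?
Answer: $-1748$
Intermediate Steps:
$A{\left(J \right)} = 2 J$
$d{\left(N \right)} = 0$ ($d{\left(N \right)} = 0^{2} = 0$)
$W{\left(o,a \right)} = o + o a^{2}$ ($W{\left(o,a \right)} = o a^{2} + o = o + o a^{2}$)
$M = -76$ ($M = - 4 \left(11 - 2 \left(-4\right)\right) = - 4 \left(11 - -8\right) = - 4 \left(11 + 8\right) = \left(-4\right) 19 = -76$)
$W{\left(d{\left(5 \right)},4 \right)} + M 23 = 0 \left(1 + 4^{2}\right) - 1748 = 0 \left(1 + 16\right) - 1748 = 0 \cdot 17 - 1748 = 0 - 1748 = -1748$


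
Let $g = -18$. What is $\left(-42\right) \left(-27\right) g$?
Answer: $-20412$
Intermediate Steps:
$\left(-42\right) \left(-27\right) g = \left(-42\right) \left(-27\right) \left(-18\right) = 1134 \left(-18\right) = -20412$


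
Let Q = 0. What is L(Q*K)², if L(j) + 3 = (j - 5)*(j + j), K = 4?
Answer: 9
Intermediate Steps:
L(j) = -3 + 2*j*(-5 + j) (L(j) = -3 + (j - 5)*(j + j) = -3 + (-5 + j)*(2*j) = -3 + 2*j*(-5 + j))
L(Q*K)² = (-3 - 0*4 + 2*(0*4)²)² = (-3 - 10*0 + 2*0²)² = (-3 + 0 + 2*0)² = (-3 + 0 + 0)² = (-3)² = 9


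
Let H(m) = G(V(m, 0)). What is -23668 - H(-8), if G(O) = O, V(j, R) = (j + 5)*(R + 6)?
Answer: -23650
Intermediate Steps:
V(j, R) = (5 + j)*(6 + R)
H(m) = 30 + 6*m (H(m) = 30 + 5*0 + 6*m + 0*m = 30 + 0 + 6*m + 0 = 30 + 6*m)
-23668 - H(-8) = -23668 - (30 + 6*(-8)) = -23668 - (30 - 48) = -23668 - 1*(-18) = -23668 + 18 = -23650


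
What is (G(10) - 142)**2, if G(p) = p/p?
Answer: 19881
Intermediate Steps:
G(p) = 1
(G(10) - 142)**2 = (1 - 142)**2 = (-141)**2 = 19881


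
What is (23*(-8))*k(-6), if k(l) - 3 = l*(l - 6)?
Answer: -13800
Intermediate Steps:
k(l) = 3 + l*(-6 + l) (k(l) = 3 + l*(l - 6) = 3 + l*(-6 + l))
(23*(-8))*k(-6) = (23*(-8))*(3 + (-6)² - 6*(-6)) = -184*(3 + 36 + 36) = -184*75 = -13800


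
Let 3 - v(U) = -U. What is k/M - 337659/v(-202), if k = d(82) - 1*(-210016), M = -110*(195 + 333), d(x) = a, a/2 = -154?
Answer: 4892375707/2889480 ≈ 1693.2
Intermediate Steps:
a = -308 (a = 2*(-154) = -308)
d(x) = -308
v(U) = 3 + U (v(U) = 3 - (-1)*U = 3 + U)
M = -58080 (M = -110*528 = -58080)
k = 209708 (k = -308 - 1*(-210016) = -308 + 210016 = 209708)
k/M - 337659/v(-202) = 209708/(-58080) - 337659/(3 - 202) = 209708*(-1/58080) - 337659/(-199) = -52427/14520 - 337659*(-1/199) = -52427/14520 + 337659/199 = 4892375707/2889480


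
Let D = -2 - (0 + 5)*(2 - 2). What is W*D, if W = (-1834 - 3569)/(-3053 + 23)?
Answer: -1801/505 ≈ -3.5663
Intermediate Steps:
W = 1801/1010 (W = -5403/(-3030) = -5403*(-1/3030) = 1801/1010 ≈ 1.7832)
D = -2 (D = -2 - 5*0 = -2 - 1*0 = -2 + 0 = -2)
W*D = (1801/1010)*(-2) = -1801/505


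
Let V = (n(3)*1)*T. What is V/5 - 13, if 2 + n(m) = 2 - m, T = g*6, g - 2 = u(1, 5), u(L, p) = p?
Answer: -191/5 ≈ -38.200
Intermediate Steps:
g = 7 (g = 2 + 5 = 7)
T = 42 (T = 7*6 = 42)
n(m) = -m (n(m) = -2 + (2 - m) = -m)
V = -126 (V = (-1*3*1)*42 = -3*1*42 = -3*42 = -126)
V/5 - 13 = -126/5 - 13 = -191/5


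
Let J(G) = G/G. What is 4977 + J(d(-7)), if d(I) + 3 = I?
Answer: 4978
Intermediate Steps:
d(I) = -3 + I
J(G) = 1
4977 + J(d(-7)) = 4977 + 1 = 4978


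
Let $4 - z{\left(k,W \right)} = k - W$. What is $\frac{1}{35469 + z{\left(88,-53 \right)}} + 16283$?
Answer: $\frac{575310957}{35332} \approx 16283.0$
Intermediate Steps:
$z{\left(k,W \right)} = 4 + W - k$ ($z{\left(k,W \right)} = 4 - \left(k - W\right) = 4 + \left(W - k\right) = 4 + W - k$)
$\frac{1}{35469 + z{\left(88,-53 \right)}} + 16283 = \frac{1}{35469 - 137} + 16283 = \frac{1}{35332} + 16283 = \frac{575310957}{35332}$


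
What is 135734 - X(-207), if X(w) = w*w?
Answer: 92885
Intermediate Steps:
X(w) = w²
135734 - X(-207) = 135734 - 1*(-207)² = 135734 - 1*42849 = 135734 - 42849 = 92885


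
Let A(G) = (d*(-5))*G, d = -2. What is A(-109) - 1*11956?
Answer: -13046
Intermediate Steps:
A(G) = 10*G (A(G) = (-2*(-5))*G = 10*G)
A(-109) - 1*11956 = 10*(-109) - 1*11956 = -1090 - 11956 = -13046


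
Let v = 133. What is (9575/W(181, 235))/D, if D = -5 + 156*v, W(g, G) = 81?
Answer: 9575/1680183 ≈ 0.0056988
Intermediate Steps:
D = 20743 (D = -5 + 156*133 = -5 + 20748 = 20743)
(9575/W(181, 235))/D = (9575/81)/20743 = (9575*(1/81))*(1/20743) = (9575/81)*(1/20743) = 9575/1680183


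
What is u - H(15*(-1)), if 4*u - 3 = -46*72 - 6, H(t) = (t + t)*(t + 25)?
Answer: -2115/4 ≈ -528.75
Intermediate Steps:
H(t) = 2*t*(25 + t) (H(t) = (2*t)*(25 + t) = 2*t*(25 + t))
u = -3315/4 (u = 3/4 + (-46*72 - 6)/4 = 3/4 + (-3312 - 6)/4 = 3/4 + (1/4)*(-3318) = 3/4 - 1659/2 = -3315/4 ≈ -828.75)
u - H(15*(-1)) = -3315/4 - 2*15*(-1)*(25 + 15*(-1)) = -3315/4 - 2*(-15)*(25 - 15) = -3315/4 - 2*(-15)*10 = -3315/4 - 1*(-300) = -3315/4 + 300 = -2115/4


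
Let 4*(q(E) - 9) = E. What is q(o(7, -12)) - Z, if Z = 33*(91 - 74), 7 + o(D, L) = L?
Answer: -2227/4 ≈ -556.75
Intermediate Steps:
o(D, L) = -7 + L
Z = 561 (Z = 33*17 = 561)
q(E) = 9 + E/4
q(o(7, -12)) - Z = (9 + (-7 - 12)/4) - 1*561 = (9 + (¼)*(-19)) - 561 = (9 - 19/4) - 561 = 17/4 - 561 = -2227/4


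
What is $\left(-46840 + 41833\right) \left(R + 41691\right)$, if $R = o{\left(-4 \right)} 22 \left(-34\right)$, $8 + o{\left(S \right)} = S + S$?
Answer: $-268670613$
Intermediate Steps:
$o{\left(S \right)} = -8 + 2 S$ ($o{\left(S \right)} = -8 + \left(S + S\right) = -8 + 2 S$)
$R = 11968$ ($R = \left(-8 + 2 \left(-4\right)\right) 22 \left(-34\right) = \left(-8 - 8\right) 22 \left(-34\right) = \left(-16\right) 22 \left(-34\right) = \left(-352\right) \left(-34\right) = 11968$)
$\left(-46840 + 41833\right) \left(R + 41691\right) = \left(-46840 + 41833\right) \left(11968 + 41691\right) = \left(-5007\right) 53659 = -268670613$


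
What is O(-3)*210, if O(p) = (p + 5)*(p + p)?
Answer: -2520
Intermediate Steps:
O(p) = 2*p*(5 + p) (O(p) = (5 + p)*(2*p) = 2*p*(5 + p))
O(-3)*210 = (2*(-3)*(5 - 3))*210 = (2*(-3)*2)*210 = -12*210 = -2520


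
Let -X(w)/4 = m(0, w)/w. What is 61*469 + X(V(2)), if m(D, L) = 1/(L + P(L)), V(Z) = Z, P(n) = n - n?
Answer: 28608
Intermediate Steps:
P(n) = 0
m(D, L) = 1/L (m(D, L) = 1/(L + 0) = 1/L)
X(w) = -4/w**2 (X(w) = -4/(w*w) = -4/w**2)
61*469 + X(V(2)) = 61*469 - 4/2**2 = 28609 - 4*1/4 = 28609 - 1 = 28608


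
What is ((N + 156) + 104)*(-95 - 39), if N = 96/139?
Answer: -4855624/139 ≈ -34933.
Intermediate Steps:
N = 96/139 (N = 96*(1/139) = 96/139 ≈ 0.69065)
((N + 156) + 104)*(-95 - 39) = ((96/139 + 156) + 104)*(-95 - 39) = (21780/139 + 104)*(-134) = (36236/139)*(-134) = -4855624/139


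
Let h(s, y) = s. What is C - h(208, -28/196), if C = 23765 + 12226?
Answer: 35783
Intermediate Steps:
C = 35991
C - h(208, -28/196) = 35991 - 1*208 = 35991 - 208 = 35783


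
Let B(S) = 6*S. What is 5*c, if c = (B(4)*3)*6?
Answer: 2160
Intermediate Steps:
c = 432 (c = ((6*4)*3)*6 = (24*3)*6 = 72*6 = 432)
5*c = 5*432 = 2160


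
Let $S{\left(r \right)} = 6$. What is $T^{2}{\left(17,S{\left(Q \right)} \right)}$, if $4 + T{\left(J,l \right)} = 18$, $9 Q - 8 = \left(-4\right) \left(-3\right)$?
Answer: $196$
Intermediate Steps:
$Q = \frac{20}{9}$ ($Q = \frac{8}{9} + \frac{\left(-4\right) \left(-3\right)}{9} = \frac{8}{9} + \frac{1}{9} \cdot 12 = \frac{8}{9} + \frac{4}{3} = \frac{20}{9} \approx 2.2222$)
$T{\left(J,l \right)} = 14$ ($T{\left(J,l \right)} = -4 + 18 = 14$)
$T^{2}{\left(17,S{\left(Q \right)} \right)} = 14^{2} = 196$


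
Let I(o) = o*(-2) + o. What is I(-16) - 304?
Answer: -288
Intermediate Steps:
I(o) = -o (I(o) = -2*o + o = -o)
I(-16) - 304 = -1*(-16) - 304 = 16 - 304 = -288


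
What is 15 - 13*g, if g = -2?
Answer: 41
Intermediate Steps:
15 - 13*g = 15 - 13*(-2) = 15 + 26 = 41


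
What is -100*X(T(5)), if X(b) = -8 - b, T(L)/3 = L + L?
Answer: 3800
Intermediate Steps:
T(L) = 6*L (T(L) = 3*(L + L) = 3*(2*L) = 6*L)
-100*X(T(5)) = -100*(-8 - 6*5) = -100*(-8 - 1*30) = -100*(-8 - 30) = -100*(-38) = 3800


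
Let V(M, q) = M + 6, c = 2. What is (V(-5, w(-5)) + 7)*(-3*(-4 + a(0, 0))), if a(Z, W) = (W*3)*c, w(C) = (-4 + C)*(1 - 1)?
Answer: 96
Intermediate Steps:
w(C) = 0 (w(C) = (-4 + C)*0 = 0)
V(M, q) = 6 + M
a(Z, W) = 6*W (a(Z, W) = (W*3)*2 = (3*W)*2 = 6*W)
(V(-5, w(-5)) + 7)*(-3*(-4 + a(0, 0))) = ((6 - 5) + 7)*(-3*(-4 + 6*0)) = (1 + 7)*(-3*(-4 + 0)) = 8*(-3*(-4)) = 8*12 = 96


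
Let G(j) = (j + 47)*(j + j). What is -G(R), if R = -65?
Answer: -2340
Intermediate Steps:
G(j) = 2*j*(47 + j) (G(j) = (47 + j)*(2*j) = 2*j*(47 + j))
-G(R) = -2*(-65)*(47 - 65) = -2*(-65)*(-18) = -1*2340 = -2340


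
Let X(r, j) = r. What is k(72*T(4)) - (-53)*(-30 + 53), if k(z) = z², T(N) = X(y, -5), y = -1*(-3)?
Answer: 47875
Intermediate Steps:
y = 3
T(N) = 3
k(72*T(4)) - (-53)*(-30 + 53) = (72*3)² - (-53)*(-30 + 53) = 216² - (-53)*23 = 46656 - 1*(-1219) = 46656 + 1219 = 47875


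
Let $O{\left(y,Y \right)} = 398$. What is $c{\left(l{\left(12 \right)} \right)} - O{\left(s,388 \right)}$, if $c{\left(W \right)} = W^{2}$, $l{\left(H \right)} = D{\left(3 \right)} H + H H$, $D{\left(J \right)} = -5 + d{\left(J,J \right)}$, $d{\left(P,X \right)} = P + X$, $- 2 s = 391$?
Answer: $23938$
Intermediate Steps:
$s = - \frac{391}{2}$ ($s = \left(- \frac{1}{2}\right) 391 = - \frac{391}{2} \approx -195.5$)
$D{\left(J \right)} = -5 + 2 J$ ($D{\left(J \right)} = -5 + \left(J + J\right) = -5 + 2 J$)
$l{\left(H \right)} = H + H^{2}$ ($l{\left(H \right)} = \left(-5 + 2 \cdot 3\right) H + H H = \left(-5 + 6\right) H + H^{2} = 1 H + H^{2} = H + H^{2}$)
$c{\left(l{\left(12 \right)} \right)} - O{\left(s,388 \right)} = \left(12 \left(1 + 12\right)\right)^{2} - 398 = \left(12 \cdot 13\right)^{2} - 398 = 156^{2} - 398 = 24336 - 398 = 23938$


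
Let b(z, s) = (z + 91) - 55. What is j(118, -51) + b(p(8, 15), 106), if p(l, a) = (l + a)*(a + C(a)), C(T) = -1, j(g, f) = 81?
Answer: 439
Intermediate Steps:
p(l, a) = (-1 + a)*(a + l) (p(l, a) = (l + a)*(a - 1) = (a + l)*(-1 + a) = (-1 + a)*(a + l))
b(z, s) = 36 + z (b(z, s) = (91 + z) - 55 = 36 + z)
j(118, -51) + b(p(8, 15), 106) = 81 + (36 + (15² - 1*15 - 1*8 + 15*8)) = 81 + (36 + (225 - 15 - 8 + 120)) = 81 + (36 + 322) = 81 + 358 = 439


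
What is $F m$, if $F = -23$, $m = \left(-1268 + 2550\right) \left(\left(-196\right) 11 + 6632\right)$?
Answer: $-131979336$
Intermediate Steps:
$m = 5738232$ ($m = 1282 \left(-2156 + 6632\right) = 1282 \cdot 4476 = 5738232$)
$F m = \left(-23\right) 5738232 = -131979336$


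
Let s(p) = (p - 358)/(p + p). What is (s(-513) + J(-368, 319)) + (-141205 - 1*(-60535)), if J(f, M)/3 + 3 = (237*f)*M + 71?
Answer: -85718377757/1026 ≈ -8.3546e+7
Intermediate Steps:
J(f, M) = 204 + 711*M*f (J(f, M) = -9 + 3*((237*f)*M + 71) = -9 + 3*(237*M*f + 71) = -9 + 3*(71 + 237*M*f) = -9 + (213 + 711*M*f) = 204 + 711*M*f)
s(p) = (-358 + p)/(2*p) (s(p) = (-358 + p)/((2*p)) = (-358 + p)*(1/(2*p)) = (-358 + p)/(2*p))
(s(-513) + J(-368, 319)) + (-141205 - 1*(-60535)) = ((½)*(-358 - 513)/(-513) + (204 + 711*319*(-368))) + (-141205 - 1*(-60535)) = ((½)*(-1/513)*(-871) + (204 - 83465712)) + (-141205 + 60535) = (871/1026 - 83465508) - 80670 = -85635610337/1026 - 80670 = -85718377757/1026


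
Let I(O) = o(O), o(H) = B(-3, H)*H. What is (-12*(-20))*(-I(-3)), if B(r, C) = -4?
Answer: -2880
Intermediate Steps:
o(H) = -4*H
I(O) = -4*O
(-12*(-20))*(-I(-3)) = (-12*(-20))*(-(-4)*(-3)) = 240*(-1*12) = 240*(-12) = -2880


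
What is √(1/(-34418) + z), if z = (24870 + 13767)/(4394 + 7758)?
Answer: √709418301100606/14937412 ≈ 1.7831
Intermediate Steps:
z = 38637/12152 ≈ 3.1795
√(1/(-34418) + z) = √(1/(-34418) + 38637/12152) = √(-1/34418 + 38637/12152) = √(664898057/209123768) = √709418301100606/14937412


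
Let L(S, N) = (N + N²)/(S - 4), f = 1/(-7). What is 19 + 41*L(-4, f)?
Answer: 3847/196 ≈ 19.628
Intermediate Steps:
f = -⅐ ≈ -0.14286
L(S, N) = (N + N²)/(-4 + S)
19 + 41*L(-4, f) = 19 + 41*(-(1 - ⅐)/(7*(-4 - 4))) = 19 + 41*(-⅐*6/7/(-8)) = 19 + 41*(-⅐*(-⅛)*6/7) = 19 + 41*(3/196) = 19 + 123/196 = 3847/196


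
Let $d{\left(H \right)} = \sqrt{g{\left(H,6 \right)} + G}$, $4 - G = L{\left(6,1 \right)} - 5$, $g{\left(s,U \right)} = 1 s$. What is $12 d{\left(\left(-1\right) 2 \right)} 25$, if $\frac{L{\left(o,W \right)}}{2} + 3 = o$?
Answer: $300$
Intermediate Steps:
$g{\left(s,U \right)} = s$
$L{\left(o,W \right)} = -6 + 2 o$
$G = 3$ ($G = 4 - \left(\left(-6 + 2 \cdot 6\right) - 5\right) = 4 - \left(\left(-6 + 12\right) - 5\right) = 4 - \left(6 - 5\right) = 4 - 1 = 3$)
$d{\left(H \right)} = \sqrt{3 + H}$ ($d{\left(H \right)} = \sqrt{H + 3} = \sqrt{3 + H}$)
$12 d{\left(\left(-1\right) 2 \right)} 25 = 12 \sqrt{3 - 2} \cdot 25 = 12 \sqrt{1} \cdot 25 = 12 \cdot 1 \cdot 25 = 12 \cdot 25 = 300$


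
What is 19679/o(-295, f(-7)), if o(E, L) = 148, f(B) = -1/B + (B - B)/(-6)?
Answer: 19679/148 ≈ 132.97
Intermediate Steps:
f(B) = -1/B (f(B) = -1/B + 0*(-1/6) = -1/B + 0 = -1/B)
19679/o(-295, f(-7)) = 19679/148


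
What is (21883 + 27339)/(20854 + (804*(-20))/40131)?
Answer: 329221347/139479299 ≈ 2.3604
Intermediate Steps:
(21883 + 27339)/(20854 + (804*(-20))/40131) = 49222/(20854 - 16080*1/40131) = 49222/(20854 - 5360/13377) = 49222/(278958598/13377) = 49222*(13377/278958598) = 329221347/139479299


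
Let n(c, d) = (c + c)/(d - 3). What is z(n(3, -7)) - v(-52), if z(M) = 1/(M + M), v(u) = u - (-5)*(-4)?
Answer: 427/6 ≈ 71.167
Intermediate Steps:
n(c, d) = 2*c/(-3 + d) (n(c, d) = (2*c)/(-3 + d) = 2*c/(-3 + d))
v(u) = -20 + u (v(u) = u - 1*20 = u - 20 = -20 + u)
z(M) = 1/(2*M)
z(n(3, -7)) - v(-52) = 1/(2*((2*3/(-3 - 7)))) - (-20 - 52) = 1/(2*((2*3/(-10)))) - 1*(-72) = 1/(2*((2*3*(-⅒)))) + 72 = 1/(2*(-⅗)) + 72 = (½)*(-5/3) + 72 = -⅚ + 72 = 427/6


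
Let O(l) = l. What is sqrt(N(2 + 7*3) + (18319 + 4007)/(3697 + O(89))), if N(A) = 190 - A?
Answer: 3*sqrt(7648982)/631 ≈ 13.149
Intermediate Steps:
sqrt(N(2 + 7*3) + (18319 + 4007)/(3697 + O(89))) = sqrt((190 - (2 + 7*3)) + (18319 + 4007)/(3697 + 89)) = sqrt((190 - (2 + 21)) + 22326/3786) = sqrt((190 - 1*23) + 22326*(1/3786)) = sqrt((190 - 23) + 3721/631) = sqrt(167 + 3721/631) = sqrt(109098/631) = 3*sqrt(7648982)/631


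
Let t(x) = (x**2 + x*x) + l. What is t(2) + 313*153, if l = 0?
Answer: 47897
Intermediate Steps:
t(x) = 2*x**2 (t(x) = (x**2 + x*x) + 0 = (x**2 + x**2) + 0 = 2*x**2 + 0 = 2*x**2)
t(2) + 313*153 = 2*2**2 + 313*153 = 2*4 + 47889 = 8 + 47889 = 47897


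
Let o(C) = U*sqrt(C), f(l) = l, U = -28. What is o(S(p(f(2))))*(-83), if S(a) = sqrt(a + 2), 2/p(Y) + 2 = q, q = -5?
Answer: 332*sqrt(2)*3**(1/4)*7**(3/4) ≈ 2659.2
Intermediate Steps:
p(Y) = -2/7 (p(Y) = 2/(-2 - 5) = 2/(-7) = 2*(-1/7) = -2/7)
S(a) = sqrt(2 + a)
o(C) = -28*sqrt(C)
o(S(p(f(2))))*(-83) = -28*(2 - 2/7)**(1/4)*(-83) = -28*sqrt(2)*3**(1/4)*7**(3/4)/7*(-83) = -28*3**(1/4)*7**(3/4)*(7*sqrt(2))/49*(-83) = -4*3**(1/4)*7**(3/4)*7*sqrt(2)/7*(-83) = -4*sqrt(2)*3**(1/4)*7**(3/4)*(-83) = 332*sqrt(2)*3**(1/4)*7**(3/4)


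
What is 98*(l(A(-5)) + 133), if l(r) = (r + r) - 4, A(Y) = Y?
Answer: 11662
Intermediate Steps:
l(r) = -4 + 2*r (l(r) = 2*r - 4 = -4 + 2*r)
98*(l(A(-5)) + 133) = 98*((-4 + 2*(-5)) + 133) = 98*((-4 - 10) + 133) = 98*(-14 + 133) = 98*119 = 11662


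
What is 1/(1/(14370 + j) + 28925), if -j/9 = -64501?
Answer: 594879/17206875076 ≈ 3.4572e-5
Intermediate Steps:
j = 580509 (j = -9*(-64501) = 580509)
1/(1/(14370 + j) + 28925) = 1/(1/(14370 + 580509) + 28925) = 1/(1/594879 + 28925) = 1/(17206875076/594879) = 594879/17206875076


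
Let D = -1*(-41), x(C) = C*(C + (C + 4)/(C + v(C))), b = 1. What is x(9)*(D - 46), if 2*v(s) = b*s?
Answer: -1345/3 ≈ -448.33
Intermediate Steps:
v(s) = s/2 (v(s) = (1*s)/2 = s/2)
x(C) = C*(C + 2*(4 + C)/(3*C)) (x(C) = C*(C + (C + 4)/(C + C/2)) = C*(C + (4 + C)/((3*C/2))) = C*(C + (4 + C)*(2/(3*C))) = C*(C + 2*(4 + C)/(3*C)))
D = 41
x(9)*(D - 46) = (8/3 + 9**2 + (2/3)*9)*(41 - 46) = (8/3 + 81 + 6)*(-5) = (269/3)*(-5) = -1345/3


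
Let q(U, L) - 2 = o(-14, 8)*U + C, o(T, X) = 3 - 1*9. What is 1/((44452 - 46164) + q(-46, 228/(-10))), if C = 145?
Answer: -1/1289 ≈ -0.00077580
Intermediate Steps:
o(T, X) = -6 (o(T, X) = 3 - 9 = -6)
q(U, L) = 147 - 6*U (q(U, L) = 2 + (-6*U + 145) = 2 + (145 - 6*U) = 147 - 6*U)
1/((44452 - 46164) + q(-46, 228/(-10))) = 1/((44452 - 46164) + (147 - 6*(-46))) = 1/(-1712 + (147 + 276)) = 1/(-1712 + 423) = 1/(-1289) = -1/1289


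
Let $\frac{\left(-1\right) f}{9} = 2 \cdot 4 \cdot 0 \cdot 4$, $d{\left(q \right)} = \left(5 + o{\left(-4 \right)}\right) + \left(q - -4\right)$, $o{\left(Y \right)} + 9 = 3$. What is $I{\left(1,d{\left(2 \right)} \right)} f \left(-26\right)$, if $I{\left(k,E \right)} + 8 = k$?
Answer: $0$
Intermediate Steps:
$o{\left(Y \right)} = -6$ ($o{\left(Y \right)} = -9 + 3 = -6$)
$d{\left(q \right)} = 3 + q$ ($d{\left(q \right)} = \left(5 - 6\right) + \left(q - -4\right) = -1 + \left(q + 4\right) = -1 + \left(4 + q\right) = 3 + q$)
$I{\left(k,E \right)} = -8 + k$
$f = 0$ ($f = - 9 \cdot 2 \cdot 4 \cdot 0 \cdot 4 = - 9 \cdot 8 \cdot 0 \cdot 4 = - 9 \cdot 0 \cdot 4 = \left(-9\right) 0 = 0$)
$I{\left(1,d{\left(2 \right)} \right)} f \left(-26\right) = \left(-8 + 1\right) 0 \left(-26\right) = \left(-7\right) 0 \left(-26\right) = 0 \left(-26\right) = 0$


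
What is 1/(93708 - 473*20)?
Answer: 1/84248 ≈ 1.1870e-5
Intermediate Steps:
1/(93708 - 473*20) = 1/(93708 - 9460) = 1/84248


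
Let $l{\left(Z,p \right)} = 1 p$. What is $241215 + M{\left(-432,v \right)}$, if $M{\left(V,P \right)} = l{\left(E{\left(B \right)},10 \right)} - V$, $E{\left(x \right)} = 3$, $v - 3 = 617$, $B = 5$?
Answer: $241657$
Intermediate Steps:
$v = 620$ ($v = 3 + 617 = 620$)
$l{\left(Z,p \right)} = p$
$M{\left(V,P \right)} = 10 - V$
$241215 + M{\left(-432,v \right)} = 241215 + \left(10 - -432\right) = 241215 + \left(10 + 432\right) = 241215 + 442 = 241657$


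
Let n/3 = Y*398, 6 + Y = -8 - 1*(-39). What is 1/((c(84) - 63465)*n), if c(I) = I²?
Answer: -1/1683808650 ≈ -5.9389e-10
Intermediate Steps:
Y = 25 (Y = -6 + (-8 - 1*(-39)) = -6 + (-8 + 39) = -6 + 31 = 25)
n = 29850 (n = 3*(25*398) = 3*9950 = 29850)
1/((c(84) - 63465)*n) = 1/(84² - 63465*29850) = (1/29850)/(7056 - 63465) = (1/29850)/(-56409) = -1/56409*1/29850 = -1/1683808650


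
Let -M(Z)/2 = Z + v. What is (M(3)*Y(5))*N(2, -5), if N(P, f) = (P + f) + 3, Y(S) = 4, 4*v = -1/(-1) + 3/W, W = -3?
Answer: 0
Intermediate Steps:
v = 0 (v = (-1/(-1) + 3/(-3))/4 = (-1*(-1) + 3*(-⅓))/4 = (1 - 1)/4 = (¼)*0 = 0)
N(P, f) = 3 + P + f
M(Z) = -2*Z (M(Z) = -2*(Z + 0) = -2*Z)
(M(3)*Y(5))*N(2, -5) = (-2*3*4)*(3 + 2 - 5) = -6*4*0 = -24*0 = 0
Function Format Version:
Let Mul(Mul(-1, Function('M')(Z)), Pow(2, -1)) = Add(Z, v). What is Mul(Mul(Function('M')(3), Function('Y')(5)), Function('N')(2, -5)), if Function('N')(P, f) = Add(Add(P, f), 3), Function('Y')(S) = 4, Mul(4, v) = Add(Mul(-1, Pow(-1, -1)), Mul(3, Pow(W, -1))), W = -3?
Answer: 0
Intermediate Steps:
v = 0 (v = Mul(Rational(1, 4), Add(Mul(-1, Pow(-1, -1)), Mul(3, Pow(-3, -1)))) = Mul(Rational(1, 4), Add(Mul(-1, -1), Mul(3, Rational(-1, 3)))) = Mul(Rational(1, 4), Add(1, -1)) = Mul(Rational(1, 4), 0) = 0)
Function('N')(P, f) = Add(3, P, f)
Function('M')(Z) = Mul(-2, Z) (Function('M')(Z) = Mul(-2, Add(Z, 0)) = Mul(-2, Z))
Mul(Mul(Function('M')(3), Function('Y')(5)), Function('N')(2, -5)) = Mul(Mul(Mul(-2, 3), 4), Add(3, 2, -5)) = Mul(Mul(-6, 4), 0) = Mul(-24, 0) = 0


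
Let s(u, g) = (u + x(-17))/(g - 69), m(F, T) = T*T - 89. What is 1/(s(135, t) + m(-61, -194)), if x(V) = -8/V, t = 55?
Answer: 34/1276269 ≈ 2.6640e-5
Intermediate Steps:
m(F, T) = -89 + T² (m(F, T) = T² - 89 = -89 + T²)
s(u, g) = (8/17 + u)/(-69 + g) (s(u, g) = (u - 8/(-17))/(g - 69) = (u - 8*(-1/17))/(-69 + g) = (u + 8/17)/(-69 + g) = (8/17 + u)/(-69 + g))
1/(s(135, t) + m(-61, -194)) = 1/((8/17 + 135)/(-69 + 55) + (-89 + (-194)²)) = 1/((2303/17)/(-14) + (-89 + 37636)) = 1/(-1/14*2303/17 + 37547) = 1/(-329/34 + 37547) = 1/(1276269/34) = 34/1276269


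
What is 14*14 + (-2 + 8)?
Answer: 202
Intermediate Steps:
14*14 + (-2 + 8) = 196 + 6 = 202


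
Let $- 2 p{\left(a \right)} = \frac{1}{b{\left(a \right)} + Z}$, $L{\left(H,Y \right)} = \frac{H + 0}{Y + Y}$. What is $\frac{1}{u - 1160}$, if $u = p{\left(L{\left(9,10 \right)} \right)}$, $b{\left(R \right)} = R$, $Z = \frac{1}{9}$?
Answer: $- \frac{101}{117250} \approx -0.00086141$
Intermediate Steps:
$Z = \frac{1}{9} \approx 0.11111$
$L{\left(H,Y \right)} = \frac{H}{2 Y}$
$p{\left(a \right)} = - \frac{1}{2 \left(\frac{1}{9} + a\right)}$ ($p{\left(a \right)} = - \frac{1}{2 \left(a + \frac{1}{9}\right)} = - \frac{1}{2 \left(\frac{1}{9} + a\right)}$)
$u = - \frac{90}{101}$ ($u = - \frac{9}{2 + 18 \cdot \frac{1}{2} \cdot 9 \cdot \frac{1}{10}} = - \frac{9}{2 + 18 \cdot \frac{9}{20}} = - \frac{9}{2 + \frac{81}{10}} = - \frac{9}{\frac{101}{10}} = \left(-9\right) \frac{10}{101} = - \frac{90}{101} \approx -0.89109$)
$\frac{1}{u - 1160} = \frac{1}{- \frac{90}{101} - 1160} = \frac{1}{- \frac{117250}{101}} = - \frac{101}{117250}$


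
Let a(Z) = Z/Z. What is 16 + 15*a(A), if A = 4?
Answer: 31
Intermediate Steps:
a(Z) = 1
16 + 15*a(A) = 16 + 15*1 = 16 + 15 = 31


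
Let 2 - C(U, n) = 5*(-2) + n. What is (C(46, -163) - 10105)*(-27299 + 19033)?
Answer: 82081380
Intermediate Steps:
C(U, n) = 12 - n (C(U, n) = 2 - (5*(-2) + n) = 2 - (-10 + n) = 2 + (10 - n) = 12 - n)
(C(46, -163) - 10105)*(-27299 + 19033) = ((12 - 1*(-163)) - 10105)*(-27299 + 19033) = ((12 + 163) - 10105)*(-8266) = (175 - 10105)*(-8266) = -9930*(-8266) = 82081380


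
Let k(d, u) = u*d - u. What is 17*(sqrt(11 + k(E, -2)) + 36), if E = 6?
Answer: 629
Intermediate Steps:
k(d, u) = -u + d*u (k(d, u) = d*u - u = -u + d*u)
17*(sqrt(11 + k(E, -2)) + 36) = 17*(sqrt(11 - 2*(-1 + 6)) + 36) = 17*(sqrt(11 - 2*5) + 36) = 17*(sqrt(11 - 10) + 36) = 17*(sqrt(1) + 36) = 17*(1 + 36) = 17*37 = 629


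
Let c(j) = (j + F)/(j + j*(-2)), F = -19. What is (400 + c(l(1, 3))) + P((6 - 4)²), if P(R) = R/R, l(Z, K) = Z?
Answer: 419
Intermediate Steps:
c(j) = -(-19 + j)/j (c(j) = (j - 19)/(j + j*(-2)) = (-19 + j)/(j - 2*j) = (-19 + j)/((-j)) = (-19 + j)*(-1/j) = -(-19 + j)/j)
P(R) = 1
(400 + c(l(1, 3))) + P((6 - 4)²) = (400 + (19 - 1*1)/1) + 1 = (400 + 1*(19 - 1)) + 1 = (400 + 1*18) + 1 = (400 + 18) + 1 = 418 + 1 = 419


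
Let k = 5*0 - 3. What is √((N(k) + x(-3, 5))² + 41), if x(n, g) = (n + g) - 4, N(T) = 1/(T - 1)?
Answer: √737/4 ≈ 6.7869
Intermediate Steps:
k = -3 (k = 0 - 3 = -3)
N(T) = 1/(-1 + T)
x(n, g) = -4 + g + n (x(n, g) = (g + n) - 4 = -4 + g + n)
√((N(k) + x(-3, 5))² + 41) = √((1/(-1 - 3) + (-4 + 5 - 3))² + 41) = √((1/(-4) - 2)² + 41) = √((-¼ - 2)² + 41) = √((-9/4)² + 41) = √(81/16 + 41) = √(737/16) = √737/4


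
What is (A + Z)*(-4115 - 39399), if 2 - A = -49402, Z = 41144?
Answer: -3940105672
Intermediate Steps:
A = 49404 (A = 2 - 1*(-49402) = 2 + 49402 = 49404)
(A + Z)*(-4115 - 39399) = (49404 + 41144)*(-4115 - 39399) = 90548*(-43514) = -3940105672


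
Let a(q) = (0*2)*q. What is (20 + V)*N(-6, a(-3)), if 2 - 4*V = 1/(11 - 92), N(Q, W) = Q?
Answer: -6643/54 ≈ -123.02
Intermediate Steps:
a(q) = 0 (a(q) = 0*q = 0)
V = 163/324 (V = ½ - 1/(4*(11 - 92)) = ½ - ¼/(-81) = ½ - ¼*(-1/81) = ½ + 1/324 = 163/324 ≈ 0.50309)
(20 + V)*N(-6, a(-3)) = (20 + 163/324)*(-6) = (6643/324)*(-6) = -6643/54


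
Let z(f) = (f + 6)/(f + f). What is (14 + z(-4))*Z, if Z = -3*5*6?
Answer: -2475/2 ≈ -1237.5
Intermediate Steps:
z(f) = (6 + f)/(2*f) (z(f) = (6 + f)/((2*f)) = (6 + f)*(1/(2*f)) = (6 + f)/(2*f))
Z = -90 (Z = -15*6 = -90)
(14 + z(-4))*Z = (14 + (½)*(6 - 4)/(-4))*(-90) = (14 + (½)*(-¼)*2)*(-90) = (14 - ¼)*(-90) = (55/4)*(-90) = -2475/2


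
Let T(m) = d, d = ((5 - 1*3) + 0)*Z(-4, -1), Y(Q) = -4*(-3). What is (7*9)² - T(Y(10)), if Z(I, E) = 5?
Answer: 3959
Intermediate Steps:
Y(Q) = 12
d = 10 (d = ((5 - 1*3) + 0)*5 = ((5 - 3) + 0)*5 = (2 + 0)*5 = 2*5 = 10)
T(m) = 10
(7*9)² - T(Y(10)) = (7*9)² - 1*10 = 63² - 10 = 3969 - 10 = 3959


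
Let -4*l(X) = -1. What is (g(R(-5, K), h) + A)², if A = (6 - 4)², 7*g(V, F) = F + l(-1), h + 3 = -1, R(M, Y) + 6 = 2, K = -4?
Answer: 9409/784 ≈ 12.001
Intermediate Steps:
l(X) = ¼ (l(X) = -¼*(-1) = ¼)
R(M, Y) = -4 (R(M, Y) = -6 + 2 = -4)
h = -4 (h = -3 - 1 = -4)
g(V, F) = 1/28 + F/7 (g(V, F) = (F + ¼)/7 = (¼ + F)/7 = 1/28 + F/7)
A = 4 (A = 2² = 4)
(g(R(-5, K), h) + A)² = ((1/28 + (⅐)*(-4)) + 4)² = ((1/28 - 4/7) + 4)² = (-15/28 + 4)² = (97/28)² = 9409/784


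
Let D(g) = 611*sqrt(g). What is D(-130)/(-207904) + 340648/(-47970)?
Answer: -170324/23985 - 611*I*sqrt(130)/207904 ≈ -7.1013 - 0.033508*I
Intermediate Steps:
D(-130)/(-207904) + 340648/(-47970) = (611*sqrt(-130))/(-207904) + 340648/(-47970) = (611*(I*sqrt(130)))*(-1/207904) + 340648*(-1/47970) = (611*I*sqrt(130))*(-1/207904) - 170324/23985 = -611*I*sqrt(130)/207904 - 170324/23985 = -170324/23985 - 611*I*sqrt(130)/207904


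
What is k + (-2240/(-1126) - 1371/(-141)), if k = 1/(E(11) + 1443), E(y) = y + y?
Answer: 454075376/38765365 ≈ 11.713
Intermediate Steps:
E(y) = 2*y
k = 1/1465 (k = 1/(2*11 + 1443) = 1/(22 + 1443) = 1/1465 ≈ 0.00068259)
k + (-2240/(-1126) - 1371/(-141)) = 1/1465 + (-2240/(-1126) - 1371/(-141)) = 1/1465 + (-2240*(-1/1126) - 1371*(-1/141)) = 1/1465 + (1120/563 + 457/47) = 1/1465 + 309931/26461 = 454075376/38765365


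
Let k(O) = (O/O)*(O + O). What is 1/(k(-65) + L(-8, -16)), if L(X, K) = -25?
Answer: -1/155 ≈ -0.0064516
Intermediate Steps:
k(O) = 2*O (k(O) = 1*(2*O) = 2*O)
1/(k(-65) + L(-8, -16)) = 1/(2*(-65) - 25) = 1/(-130 - 25) = 1/(-155) = -1/155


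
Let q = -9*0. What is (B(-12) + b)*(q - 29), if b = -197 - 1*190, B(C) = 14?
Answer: 10817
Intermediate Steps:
b = -387 (b = -197 - 190 = -387)
q = 0
(B(-12) + b)*(q - 29) = (14 - 387)*(0 - 29) = -373*(-29) = 10817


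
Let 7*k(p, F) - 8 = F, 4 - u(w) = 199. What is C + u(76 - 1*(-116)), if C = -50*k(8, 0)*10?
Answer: -5365/7 ≈ -766.43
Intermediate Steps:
u(w) = -195 (u(w) = 4 - 1*199 = 4 - 199 = -195)
k(p, F) = 8/7 + F/7
C = -4000/7 (C = -50*(8/7 + (⅐)*0)*10 = -50*(8/7 + 0)*10 = -50*8/7*10 = -400/7*10 = -4000/7 ≈ -571.43)
C + u(76 - 1*(-116)) = -4000/7 - 195 = -5365/7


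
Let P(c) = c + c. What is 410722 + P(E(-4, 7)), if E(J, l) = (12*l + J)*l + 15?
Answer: 411872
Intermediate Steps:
E(J, l) = 15 + l*(J + 12*l) (E(J, l) = (J + 12*l)*l + 15 = l*(J + 12*l) + 15 = 15 + l*(J + 12*l))
P(c) = 2*c
410722 + P(E(-4, 7)) = 410722 + 2*(15 + 12*7² - 4*7) = 410722 + 2*(15 + 12*49 - 28) = 410722 + 2*(15 + 588 - 28) = 410722 + 2*575 = 410722 + 1150 = 411872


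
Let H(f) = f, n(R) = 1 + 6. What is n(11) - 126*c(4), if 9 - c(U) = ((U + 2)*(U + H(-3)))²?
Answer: 3409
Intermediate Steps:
n(R) = 7
c(U) = 9 - (-3 + U)²*(2 + U)² (c(U) = 9 - ((U + 2)*(U - 3))² = 9 - ((2 + U)*(-3 + U))² = 9 - ((-3 + U)*(2 + U))² = 9 - (-3 + U)²*(2 + U)²)
n(11) - 126*c(4) = 7 - 126*(9 - (-3 + 4)²*(2 + 4)²) = 7 - 126*(9 - 1*1²*6²) = 7 - 126*(9 - 1*1*36) = 7 - 126*(9 - 36) = 7 - 126*(-27) = 7 + 3402 = 3409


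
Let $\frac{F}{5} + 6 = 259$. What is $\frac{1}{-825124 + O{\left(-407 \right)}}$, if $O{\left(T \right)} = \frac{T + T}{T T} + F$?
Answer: $- \frac{407}{335310615} \approx -1.2138 \cdot 10^{-6}$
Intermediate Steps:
$F = 1265$ ($F = -30 + 5 \cdot 259 = -30 + 1295 = 1265$)
$O{\left(T \right)} = 1265 + \frac{2}{T}$ ($O{\left(T \right)} = \frac{T + T}{T T} + 1265 = \frac{2 T}{T^{2}} + 1265 = \frac{2}{T} + 1265 = 1265 + \frac{2}{T}$)
$\frac{1}{-825124 + O{\left(-407 \right)}} = \frac{1}{-825124 + \left(1265 + \frac{2}{-407}\right)} = \frac{1}{-825124 + \left(1265 + 2 \left(- \frac{1}{407}\right)\right)} = \frac{1}{-825124 + \left(1265 - \frac{2}{407}\right)} = \frac{1}{-825124 + \frac{514853}{407}} = \frac{1}{- \frac{335310615}{407}} = - \frac{407}{335310615}$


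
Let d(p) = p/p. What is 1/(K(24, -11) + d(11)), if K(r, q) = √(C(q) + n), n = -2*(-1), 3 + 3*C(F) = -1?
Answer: 3 - √6 ≈ 0.55051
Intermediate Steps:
C(F) = -4/3 (C(F) = -1 + (⅓)*(-1) = -1 - ⅓ = -4/3)
d(p) = 1
n = 2
K(r, q) = √6/3 (K(r, q) = √(-4/3 + 2) = √(⅔) = √6/3)
1/(K(24, -11) + d(11)) = 1/(√6/3 + 1) = 1/(1 + √6/3)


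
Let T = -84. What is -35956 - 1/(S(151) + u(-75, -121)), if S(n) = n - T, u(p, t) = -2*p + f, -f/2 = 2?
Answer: -13699237/381 ≈ -35956.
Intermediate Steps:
f = -4 (f = -2*2 = -4)
u(p, t) = -4 - 2*p (u(p, t) = -2*p - 4 = -4 - 2*p)
S(n) = 84 + n (S(n) = n - 1*(-84) = n + 84 = 84 + n)
-35956 - 1/(S(151) + u(-75, -121)) = -35956 - 1/((84 + 151) + (-4 - 2*(-75))) = -35956 - 1/(235 + (-4 + 150)) = -35956 - 1/(235 + 146) = -35956 - 1/381 = -13699237/381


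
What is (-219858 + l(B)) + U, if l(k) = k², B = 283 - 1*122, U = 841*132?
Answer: -82925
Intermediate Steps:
U = 111012
B = 161 (B = 283 - 122 = 161)
(-219858 + l(B)) + U = (-219858 + 161²) + 111012 = (-219858 + 25921) + 111012 = -193937 + 111012 = -82925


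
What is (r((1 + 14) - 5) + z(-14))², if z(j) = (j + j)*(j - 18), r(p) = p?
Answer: 820836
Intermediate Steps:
z(j) = 2*j*(-18 + j) (z(j) = (2*j)*(-18 + j) = 2*j*(-18 + j))
(r((1 + 14) - 5) + z(-14))² = (((1 + 14) - 5) + 2*(-14)*(-18 - 14))² = ((15 - 5) + 2*(-14)*(-32))² = (10 + 896)² = 906² = 820836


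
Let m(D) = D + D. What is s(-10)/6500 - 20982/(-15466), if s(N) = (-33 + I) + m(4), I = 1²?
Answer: 17001477/12566125 ≈ 1.3530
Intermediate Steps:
m(D) = 2*D
I = 1
s(N) = -24 (s(N) = (-33 + 1) + 2*4 = -32 + 8 = -24)
s(-10)/6500 - 20982/(-15466) = -24/6500 - 20982/(-15466) = -24*1/6500 - 20982*(-1/15466) = -6/1625 + 10491/7733 = 17001477/12566125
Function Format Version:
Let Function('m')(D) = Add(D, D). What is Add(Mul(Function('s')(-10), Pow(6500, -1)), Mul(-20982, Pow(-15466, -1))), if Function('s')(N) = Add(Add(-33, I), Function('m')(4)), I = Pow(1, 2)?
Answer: Rational(17001477, 12566125) ≈ 1.3530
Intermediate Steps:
Function('m')(D) = Mul(2, D)
I = 1
Function('s')(N) = -24 (Function('s')(N) = Add(Add(-33, 1), Mul(2, 4)) = Add(-32, 8) = -24)
Add(Mul(Function('s')(-10), Pow(6500, -1)), Mul(-20982, Pow(-15466, -1))) = Add(Mul(-24, Pow(6500, -1)), Mul(-20982, Pow(-15466, -1))) = Add(Mul(-24, Rational(1, 6500)), Mul(-20982, Rational(-1, 15466))) = Add(Rational(-6, 1625), Rational(10491, 7733)) = Rational(17001477, 12566125)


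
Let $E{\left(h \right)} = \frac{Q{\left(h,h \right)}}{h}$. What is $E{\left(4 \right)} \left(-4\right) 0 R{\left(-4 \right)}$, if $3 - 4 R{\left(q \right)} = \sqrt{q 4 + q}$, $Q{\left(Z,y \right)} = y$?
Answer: $0$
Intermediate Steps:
$E{\left(h \right)} = 1$ ($E{\left(h \right)} = \frac{h}{h} = 1$)
$R{\left(q \right)} = \frac{3}{4} - \frac{\sqrt{5} \sqrt{q}}{4}$ ($R{\left(q \right)} = \frac{3}{4} - \frac{\sqrt{q 4 + q}}{4} = \frac{3}{4} - \frac{\sqrt{4 q + q}}{4} = \frac{3}{4} - \frac{\sqrt{5 q}}{4} = \frac{3}{4} - \frac{\sqrt{5} \sqrt{q}}{4}$)
$E{\left(4 \right)} \left(-4\right) 0 R{\left(-4 \right)} = 1 \left(-4\right) 0 \left(\frac{3}{4} - \frac{\sqrt{5} \sqrt{-4}}{4}\right) = \left(-4\right) 0 \left(\frac{3}{4} - \frac{\sqrt{5} \cdot 2 i}{4}\right) = 0 \left(\frac{3}{4} - \frac{i \sqrt{5}}{2}\right) = 0$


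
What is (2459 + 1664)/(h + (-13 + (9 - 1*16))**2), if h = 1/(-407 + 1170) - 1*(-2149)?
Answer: 3145849/1944888 ≈ 1.6175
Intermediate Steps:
h = 1639688/763 (h = 1/763 + 2149 = 1639688/763 ≈ 2149.0)
(2459 + 1664)/(h + (-13 + (9 - 1*16))**2) = (2459 + 1664)/(1639688/763 + (-13 + (9 - 1*16))**2) = 4123/(1639688/763 + (-13 + (9 - 16))**2) = 4123/(1639688/763 + (-13 - 7)**2) = 4123/(1639688/763 + (-20)**2) = 4123/(1639688/763 + 400) = 4123/(1944888/763) = 4123*(763/1944888) = 3145849/1944888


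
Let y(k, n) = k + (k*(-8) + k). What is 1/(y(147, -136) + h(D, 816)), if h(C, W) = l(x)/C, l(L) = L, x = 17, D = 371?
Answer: -371/327205 ≈ -0.0011338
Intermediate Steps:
h(C, W) = 17/C
y(k, n) = -6*k (y(k, n) = k + (-8*k + k) = k - 7*k = -6*k)
1/(y(147, -136) + h(D, 816)) = 1/(-6*147 + 17/371) = 1/(-882 + 17*(1/371)) = 1/(-882 + 17/371) = 1/(-327205/371) = -371/327205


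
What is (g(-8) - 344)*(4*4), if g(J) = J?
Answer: -5632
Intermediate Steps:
(g(-8) - 344)*(4*4) = (-8 - 344)*(4*4) = -352*16 = -5632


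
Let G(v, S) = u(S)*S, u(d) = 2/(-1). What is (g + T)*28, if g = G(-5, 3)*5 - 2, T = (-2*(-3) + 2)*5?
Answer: 224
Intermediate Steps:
u(d) = -2 (u(d) = 2*(-1) = -2)
G(v, S) = -2*S
T = 40 (T = (6 + 2)*5 = 8*5 = 40)
g = -32 (g = -2*3*5 - 2 = -6*5 - 2 = -30 - 2 = -32)
(g + T)*28 = (-32 + 40)*28 = 8*28 = 224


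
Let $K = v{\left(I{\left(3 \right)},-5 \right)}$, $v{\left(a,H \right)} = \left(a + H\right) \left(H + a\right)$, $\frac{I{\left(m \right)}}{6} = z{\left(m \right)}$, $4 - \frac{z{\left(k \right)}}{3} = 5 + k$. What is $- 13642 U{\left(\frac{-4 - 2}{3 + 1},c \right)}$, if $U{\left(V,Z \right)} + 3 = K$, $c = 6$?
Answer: $-80842492$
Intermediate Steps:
$z{\left(k \right)} = -3 - 3 k$ ($z{\left(k \right)} = 12 - 3 \left(5 + k\right) = 12 - \left(15 + 3 k\right) = -3 - 3 k$)
$I{\left(m \right)} = -18 - 18 m$ ($I{\left(m \right)} = 6 \left(-3 - 3 m\right) = -18 - 18 m$)
$v{\left(a,H \right)} = \left(H + a\right)^{2}$ ($v{\left(a,H \right)} = \left(H + a\right) \left(H + a\right) = \left(H + a\right)^{2}$)
$K = 5929$ ($K = \left(-5 - 72\right)^{2} = \left(-77\right)^{2} = 5929$)
$U{\left(V,Z \right)} = 5926$ ($U{\left(V,Z \right)} = -3 + 5929 = 5926$)
$- 13642 U{\left(\frac{-4 - 2}{3 + 1},c \right)} = \left(-13642\right) 5926 = -80842492$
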